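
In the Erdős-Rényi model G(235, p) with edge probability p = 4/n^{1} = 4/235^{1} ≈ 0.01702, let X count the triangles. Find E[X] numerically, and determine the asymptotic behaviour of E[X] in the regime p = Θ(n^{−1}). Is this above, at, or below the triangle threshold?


Number of potential triangles: C(235, 3) = 2135445.
Each occurs with probability p³ ≈ (0.01702)³ ≈ 4.931470e-06.
By linearity: E[X] = C(235, 3)·p³ ≈ 2135445 · 4.931470e-06 ≈ 10.5309.
Here α = 1, so p = 4/n is exactly at the triangle threshold p ~ 1/n. Asymptotically E[X] → c³/6 = 4³/6 = 32/3 ≈ 10.6667, a bounded constant. In this regime the triangle count is asymptotically Poisson(c³/6).

E[X] ≈ 10.5309; in regime p = Θ(1/n^{1}) E[X] stays bounded (at the triangle threshold p ~ 1/n).


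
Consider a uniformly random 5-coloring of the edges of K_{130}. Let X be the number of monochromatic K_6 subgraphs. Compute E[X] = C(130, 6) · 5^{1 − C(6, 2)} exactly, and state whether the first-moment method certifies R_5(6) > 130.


E[X] = C(130, 6) · 5^{1 − 15} = 5963412000 · 5^{−14} = 5963412000/6103515625.
As a reduced fraction: E[X] = 47707296/48828125 ≈ 0.977045.
Is E[X] < 1? YES.
Since E[X] < 1, there exists a 5-coloring of K_{130} with no monochromatic K_6; hence R_5(6) > 130.

E[X] = 47707296/48828125 ≈ 0.977045; E[X] < 1, so R_5(6) > 130.


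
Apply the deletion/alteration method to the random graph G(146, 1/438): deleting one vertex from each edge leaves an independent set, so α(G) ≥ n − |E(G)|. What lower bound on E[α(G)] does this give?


E[|E(G)|] = C(146, 2)·p = 10585 · (1/438) = 145/6.
E[α(G)] ≥ n − E[|E(G)|] = 146 − 145/6 = 731/6.
Numerically: ≈ 121.833333.
(This is only a lower bound; the true E[α(G)] may be larger.)

E[α(G)] ≥ 731/6 ≈ 121.833333.


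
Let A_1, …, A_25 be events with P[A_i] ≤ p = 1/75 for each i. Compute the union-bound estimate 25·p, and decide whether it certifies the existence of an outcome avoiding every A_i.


Union bound: P[∪_{i=1}^{25} A_i] ≤ Σ_i P[A_i] ≤ 25·p = 25·(1/75) = 1/3.
Numerically: 1/3 ≈ 0.3333.
Is 1/3 < 1? YES.
Since P[∪ A_i] ≤ 1/3 < 1, the complement has P[∩ A_i^c] ≥ 1 − 1/3 = 2/3 > 0, so some outcome avoids every A_i.

25·p = 1/3 ≈ 0.3333; existence CERTIFIED by the union bound.


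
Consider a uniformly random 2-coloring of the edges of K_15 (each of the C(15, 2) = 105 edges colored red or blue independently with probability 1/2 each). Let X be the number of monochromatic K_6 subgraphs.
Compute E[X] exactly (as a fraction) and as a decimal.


Let X = Σ_S X_S over the C(15, 6) = 5005 subsets S of size 6, where X_S = 1 if the K_6 on S is monochromatic.
For a fixed S, the K_6 on S has C(6, 2) = 15 edges. P[all 15 edges red] = (1/2)^15, and likewise for blue, so P[monochromatic] = 2·(1/2)^15 = 2^{1 − 15} = 1/16384.
Summing: E[X] = C(15, 6) · 2^{1 − 15} = 5005 · 1/16384 = 5005/16384.
Numerically: E[X] ≈ 0.305.

E[X] = C(15,6)·2^(1−C(6,2)) = 5005/16384 ≈ 0.305.


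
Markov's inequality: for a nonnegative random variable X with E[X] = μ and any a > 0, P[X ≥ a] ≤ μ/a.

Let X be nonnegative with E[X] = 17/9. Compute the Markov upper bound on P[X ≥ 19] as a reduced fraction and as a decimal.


μ = E[X] = 17/9, a = 19.
Markov: P[X ≥ 19] ≤ μ/a = (17/9)/19 = 17/171.
Numerically: ≈ 0.0994.
(Since a = 19 > μ = 1.8889, the bound 17/171 is < 1 and informative.)

P[X ≥ 19] ≤ 17/171 ≈ 0.0994.


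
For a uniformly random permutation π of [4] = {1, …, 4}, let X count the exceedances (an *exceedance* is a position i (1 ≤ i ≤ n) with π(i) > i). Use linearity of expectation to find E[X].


Write X = Σ_{i=1}^{4} X_i, where X_i = 1_{π(i) > i}.
For each fixed i, π(i) is uniform over {1, …, 4} (marginal of a uniform permutation), so P[π(i) > i] = (n − i)/n. Summing: Σ_{i=1}^{4} (n − i)/n = (0 + 1 + … + 3)/4 = 4(4 − 1)/(2·4) = (4 − 1)/2.
Hence E[X] = Σ_{i=1}^{4} (4 − i)/4 = 3/2 ≈ 1.50000.

E[X] = 3/2 = 1.50000.


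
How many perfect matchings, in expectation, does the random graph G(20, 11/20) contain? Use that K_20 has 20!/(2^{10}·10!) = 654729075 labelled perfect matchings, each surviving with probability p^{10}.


K_20 has 20!/(2^{10}·10!) = 654729075 labelled perfect matchings.
For each such perfect matching H, let X_H = 1 if all 10 edges of H are present in G. Then P[X_H = 1] = p^{10} = (11/20)^{10} = 25937424601/10240000000000.
By linearity of expectation: E[X] = Σ_H E[X_H] = 654729075 · p^{10} = 654729075 · 25937424601/10240000000000 = 679279440675798963/409600000000.
Numerically: E[X] ≈ 1.6584e+06.

E[X] = 654729075 · (11/20)^{10} = 679279440675798963/409600000000 ≈ 1.6584e+06.


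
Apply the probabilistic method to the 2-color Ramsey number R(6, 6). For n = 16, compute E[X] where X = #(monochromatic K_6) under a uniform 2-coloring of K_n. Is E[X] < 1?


E[X] = C(16, 6) · 2^{1 − 15} = 8008 · 2^{−14} = 8008/16384.
As a reduced fraction: E[X] = 1001/2048 ≈ 0.4887695.
Is E[X] < 1? YES.
Since E[X] < 1, there exists a 2-coloring of K_{16} with no monochromatic K_6; hence R(6, 6) > 16.

E[X] = 1001/2048 ≈ 0.4887695; E[X] < 1, so R(6, 6) > 16.


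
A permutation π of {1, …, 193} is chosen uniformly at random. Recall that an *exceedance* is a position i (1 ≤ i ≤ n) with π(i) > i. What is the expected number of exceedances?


Write X = Σ_{i=1}^{193} X_i, where X_i = 1_{π(i) > i}.
For each fixed i, π(i) is uniform over {1, …, 193} (marginal of a uniform permutation), so P[π(i) > i] = (n − i)/n. Summing: Σ_{i=1}^{193} (n − i)/n = (0 + 1 + … + 192)/193 = 193(193 − 1)/(2·193) = (193 − 1)/2.
Hence E[X] = Σ_{i=1}^{193} (193 − i)/193 = 96 ≈ 96.000.

E[X] = 96 = 96.000.


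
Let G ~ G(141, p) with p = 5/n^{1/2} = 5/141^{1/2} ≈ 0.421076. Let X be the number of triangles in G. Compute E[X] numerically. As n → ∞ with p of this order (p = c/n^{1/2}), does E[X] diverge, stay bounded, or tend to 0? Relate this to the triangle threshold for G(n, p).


Number of potential triangles: C(141, 3) = 457310.
Each occurs with probability p³ ≈ (0.421076)³ ≈ 7.46588583e-02.
By linearity: E[X] = C(141, 3)·p³ ≈ 457310 · 7.46588583e-02 ≈ 34142.242467.
Since α = 1/2 < 1, p = c/n^{1/2} ≫ 1/n is above the triangle threshold p ~ 1/n. Asymptotically E[X] ~ (c³/6)·n^{3(1−α)} = (5³/6)·n^{1.5} → ∞; triangles are abundant w.h.p.

E[X] ≈ 34142.242467; in regime p = Θ(1/n^{1/2}) E[X] diverges (above the triangle threshold p ~ 1/n).


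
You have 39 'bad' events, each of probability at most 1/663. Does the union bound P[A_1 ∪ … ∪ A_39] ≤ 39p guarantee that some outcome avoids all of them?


Union bound: P[∪_{i=1}^{39} A_i] ≤ Σ_i P[A_i] ≤ 39·p = 39·(1/663) = 1/17.
Numerically: 1/17 ≈ 0.059.
Is 1/17 < 1? YES.
Since P[∪ A_i] ≤ 1/17 < 1, the complement has P[∩ A_i^c] ≥ 1 − 1/17 = 16/17 > 0, so some outcome avoids every A_i.

39·p = 1/17 ≈ 0.059; existence CERTIFIED by the union bound.


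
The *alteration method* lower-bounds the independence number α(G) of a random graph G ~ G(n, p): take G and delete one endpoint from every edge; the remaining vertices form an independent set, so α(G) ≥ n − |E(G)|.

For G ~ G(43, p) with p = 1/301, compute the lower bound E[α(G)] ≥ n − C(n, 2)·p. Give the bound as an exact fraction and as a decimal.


E[|E(G)|] = C(43, 2)·p = 903 · (1/301) = 3.
E[α(G)] ≥ n − E[|E(G)|] = 43 − 3 = 40.
Numerically: ≈ 40.000000.
(This is only a lower bound; the true E[α(G)] may be larger.)

E[α(G)] ≥ 40 ≈ 40.000000.


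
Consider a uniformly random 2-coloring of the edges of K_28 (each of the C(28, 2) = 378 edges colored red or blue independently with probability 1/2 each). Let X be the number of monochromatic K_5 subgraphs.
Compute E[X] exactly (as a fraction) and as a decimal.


Let X = Σ_S X_S over the C(28, 5) = 98280 subsets S of size 5, where X_S = 1 if the K_5 on S is monochromatic.
For a fixed S, the K_5 on S has C(5, 2) = 10 edges. P[all 10 edges red] = (1/2)^10, and likewise for blue, so P[monochromatic] = 2·(1/2)^10 = 2^{1 − 10} = 1/512.
By linearity: E[X] = C(28, 5) · 2^{1 − 10} = 98280 · 1/512 = 12285/64.
Numerically: E[X] ≈ 191.9531.

E[X] = C(28,5)·2^(1−C(5,2)) = 12285/64 ≈ 191.9531.


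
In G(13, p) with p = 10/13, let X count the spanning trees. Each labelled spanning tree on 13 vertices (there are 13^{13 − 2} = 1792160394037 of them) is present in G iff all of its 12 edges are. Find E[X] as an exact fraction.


K_13 has 13^{13 − 2} = 1792160394037 labelled spanning trees.
For each such spanning tree H, let X_H = 1 if all 12 edges of H are present in G. Then P[X_H = 1] = p^{12} = (10/13)^{12} = 1000000000000/23298085122481.
By linearity of expectation: E[X] = Σ_H E[X_H] = 1792160394037 · p^{12} = 1792160394037 · 1000000000000/23298085122481 = 1000000000000/13.
Numerically: E[X] ≈ 7.69231e+10.

E[X] = 1792160394037 · (10/13)^{12} = 1000000000000/13 ≈ 7.69231e+10.


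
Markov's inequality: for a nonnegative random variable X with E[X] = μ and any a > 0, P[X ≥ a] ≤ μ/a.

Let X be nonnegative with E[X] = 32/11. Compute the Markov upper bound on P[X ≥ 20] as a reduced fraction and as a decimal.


μ = E[X] = 32/11, a = 20.
Markov: P[X ≥ 20] ≤ μ/a = (32/11)/20 = 8/55.
Numerically: ≈ 0.145.
(Since a = 20 > μ = 2.909, the bound 8/55 is < 1 and informative.)

P[X ≥ 20] ≤ 8/55 ≈ 0.145.


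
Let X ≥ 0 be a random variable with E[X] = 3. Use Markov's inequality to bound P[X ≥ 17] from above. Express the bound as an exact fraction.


μ = E[X] = 3, a = 17.
Markov: P[X ≥ 17] ≤ μ/a = (3)/17 = 3/17.
Numerically: ≈ 0.17647.
(Since a = 17 > μ = 3.00000, the bound 3/17 is < 1 and informative.)

P[X ≥ 17] ≤ 3/17 ≈ 0.17647.


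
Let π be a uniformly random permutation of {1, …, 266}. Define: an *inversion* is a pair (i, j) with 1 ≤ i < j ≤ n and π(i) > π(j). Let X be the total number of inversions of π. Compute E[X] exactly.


Write X = Σ X_I over the C(266, 2) = 35245 pairs i < j, with X_I the indicator of one inversion.
There are 35245 indicators.
For each fixed pair i < j, the values π(i) and π(j) are two distinct elements of {1, …, 266} in uniformly random order; by symmetry P[π(i) > π(j)] = 1/2.
By linearity: E[X] = 35245 · (1/2) = C(266, 2) · (1/2) = 35245/2 = 35245/2 ≈ 17622.5000.

E[X] = 35245/2 = 17622.5000.


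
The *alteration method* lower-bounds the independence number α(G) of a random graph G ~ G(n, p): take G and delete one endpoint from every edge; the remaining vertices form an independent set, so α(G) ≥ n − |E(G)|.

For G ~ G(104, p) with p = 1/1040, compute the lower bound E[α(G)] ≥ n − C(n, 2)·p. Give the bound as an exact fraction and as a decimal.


E[|E(G)|] = C(104, 2)·p = 5356 · (1/1040) = 103/20.
E[α(G)] ≥ n − E[|E(G)|] = 104 − 103/20 = 1977/20.
Numerically: ≈ 98.8500.
(This is only a lower bound; the true E[α(G)] may be larger.)

E[α(G)] ≥ 1977/20 ≈ 98.8500.


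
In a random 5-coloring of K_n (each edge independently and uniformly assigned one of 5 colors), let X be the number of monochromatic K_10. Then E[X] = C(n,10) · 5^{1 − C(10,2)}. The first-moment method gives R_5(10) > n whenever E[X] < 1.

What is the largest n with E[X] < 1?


We need C(n, 10) · 5^{1 − 45} < 1, i.e. C(n, 10) < 5^{45 − 1} = 5684341886080801486968994140625.
Check values of n near the boundary:
  n = 5391: C(5391, 10) = 5666344714787188828795213697883; 5666344714787188828795213697883 < 5684341886080801486968994140625? YES
  n = 5392: C(5392, 10) = 5676873040158402483252283957448; 5676873040158402483252283957448 < 5684341886080801486968994140625? YES
  n = 5393: C(5393, 10) = 5687418968154238267170642278008; 5687418968154238267170642278008 < 5684341886080801486968994140625? NO
  n = 5394: C(5394, 10) = 5697982524930156243149785372878; 5697982524930156243149785372878 < 5684341886080801486968994140625? NO
The largest n with C(n, 10) < 5684341886080801486968994140625 is n = 5392 (where E[X] = 5676873040158402483252283957448/5684341886080801486968994140625 ≈ 0.998686). Hence R_5(10) > 5392, i.e. R_5(10) ≥ 5393.

Largest n = 5392; hence R_5(10) > 5392.


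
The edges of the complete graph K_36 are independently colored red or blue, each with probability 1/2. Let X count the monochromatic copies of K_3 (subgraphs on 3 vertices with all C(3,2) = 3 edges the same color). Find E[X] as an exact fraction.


Let X = Σ_S X_S over the C(36, 3) = 7140 subsets S of size 3, where X_S = 1 if the K_3 on S is monochromatic.
For a fixed S, the K_3 on S has C(3, 2) = 3 edges. P[all 3 edges red] = (1/2)^3, and likewise for blue, so P[monochromatic] = 2·(1/2)^3 = 2^{1 − 3} = 1/4.
Summing: E[X] = C(36, 3) · 2^{1 − 3} = 7140 · 1/4 = 1785.
Numerically: E[X] ≈ 1785.00000.

E[X] = C(36,3)·2^(1−C(3,2)) = 1785 ≈ 1785.00000.


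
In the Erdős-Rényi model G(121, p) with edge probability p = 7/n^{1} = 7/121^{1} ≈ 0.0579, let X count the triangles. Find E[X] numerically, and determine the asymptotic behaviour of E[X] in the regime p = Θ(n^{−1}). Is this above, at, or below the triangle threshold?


Number of potential triangles: C(121, 3) = 287980.
Each occurs with probability p³ ≈ (0.0579)³ ≈ 1.93615e-04.
By linearity: E[X] = C(121, 3)·p³ ≈ 287980 · 1.93615e-04 ≈ 55.757.
Here α = 1, so p = 7/n is exactly at the triangle threshold p ~ 1/n. Asymptotically E[X] → c³/6 = 7³/6 = 343/6 ≈ 57.167, a bounded constant. In this regime the triangle count is asymptotically Poisson(c³/6).

E[X] ≈ 55.757; in regime p = Θ(1/n^{1}) E[X] stays bounded (at the triangle threshold p ~ 1/n).


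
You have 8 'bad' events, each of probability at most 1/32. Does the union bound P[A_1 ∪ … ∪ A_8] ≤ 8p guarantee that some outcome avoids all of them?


Union bound: P[∪_{i=1}^{8} A_i] ≤ Σ_i P[A_i] ≤ 8·p = 8·(1/32) = 1/4.
Numerically: 1/4 ≈ 0.25000.
Is 1/4 < 1? YES.
Since P[∪ A_i] ≤ 1/4 < 1, the complement has P[∩ A_i^c] ≥ 1 − 1/4 = 3/4 > 0, so some outcome avoids every A_i.

8·p = 1/4 ≈ 0.25000; existence CERTIFIED by the union bound.


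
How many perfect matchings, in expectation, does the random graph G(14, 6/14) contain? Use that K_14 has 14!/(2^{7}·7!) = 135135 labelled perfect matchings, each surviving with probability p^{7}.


K_14 has 14!/(2^{7}·7!) = 135135 labelled perfect matchings.
For each such perfect matching H, let X_H = 1 if all 7 edges of H are present in G. Then P[X_H = 1] = p^{7} = (3/7)^{7} = 2187/823543.
By linearity: E[X] = Σ_H E[X_H] = 135135 · p^{7} = 135135 · 2187/823543 = 42220035/117649.
Numerically: E[X] ≈ 358.86.

E[X] = 135135 · (3/7)^{7} = 42220035/117649 ≈ 358.86.


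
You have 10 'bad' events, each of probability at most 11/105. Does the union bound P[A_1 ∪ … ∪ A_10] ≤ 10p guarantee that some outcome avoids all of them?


Union bound: P[∪_{i=1}^{10} A_i] ≤ Σ_i P[A_i] ≤ 10·p = 10·(11/105) = 22/21.
Numerically: 22/21 ≈ 1.0476.
Is 22/21 < 1? NO.
Since the bound 22/21 is ≥ 1, the union bound is uninformative here; it does NOT by itself certify existence.

10·p = 22/21 ≈ 1.0476; existence NOT certified by the union bound.


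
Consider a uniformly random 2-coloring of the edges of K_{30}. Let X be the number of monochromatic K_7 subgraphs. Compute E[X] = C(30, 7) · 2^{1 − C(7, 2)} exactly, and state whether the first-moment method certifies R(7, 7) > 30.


E[X] = C(30, 7) · 2^{1 − 21} = 2035800 · 2^{−20} = 2035800/1048576.
As a reduced fraction: E[X] = 254475/131072 ≈ 1.9415.
Is E[X] < 1? NO.
Since E[X] ≥ 1, the first-moment bound is inconclusive at n = 30; it does NOT by itself certify R(7, 7) > 30.

E[X] = 254475/131072 ≈ 1.9415; E[X] ≥ 1; first-moment method inconclusive here.


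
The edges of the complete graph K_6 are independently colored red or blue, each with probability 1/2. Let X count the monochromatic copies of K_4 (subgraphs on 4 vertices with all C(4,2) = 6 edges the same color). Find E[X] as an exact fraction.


Let X = Σ_S X_S over the C(6, 4) = 15 subsets S of size 4, where X_S = 1 if the K_4 on S is monochromatic.
For a fixed S, the K_4 on S has C(4, 2) = 6 edges. P[all 6 edges red] = (1/2)^6, and likewise for blue, so P[monochromatic] = 2·(1/2)^6 = 2^{1 − 6} = 1/32.
By linearity: E[X] = C(6, 4) · 2^{1 − 6} = 15 · 1/32 = 15/32.
Numerically: E[X] ≈ 0.468750.

E[X] = C(6,4)·2^(1−C(4,2)) = 15/32 ≈ 0.468750.


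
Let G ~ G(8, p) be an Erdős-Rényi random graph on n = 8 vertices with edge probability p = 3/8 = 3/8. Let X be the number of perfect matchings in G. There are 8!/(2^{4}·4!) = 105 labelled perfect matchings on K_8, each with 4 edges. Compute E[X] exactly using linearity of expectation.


K_8 has 8!/(2^{4}·4!) = 105 labelled perfect matchings.
For each such perfect matching H, let X_H = 1 if all 4 edges of H are present in G. Then P[X_H = 1] = p^{4} = (3/8)^{4} = 81/4096.
Summing the indicators: E[X] = Σ_H E[X_H] = 105 · p^{4} = 105 · 81/4096 = 8505/4096.
Numerically: E[X] ≈ 2.07642.

E[X] = 105 · (3/8)^{4} = 8505/4096 ≈ 2.07642.


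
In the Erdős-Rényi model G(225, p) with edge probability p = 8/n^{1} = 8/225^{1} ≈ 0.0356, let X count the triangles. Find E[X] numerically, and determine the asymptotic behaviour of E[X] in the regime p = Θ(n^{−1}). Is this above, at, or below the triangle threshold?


Number of potential triangles: C(225, 3) = 1873200.
Each occurs with probability p³ ≈ (0.0356)³ ≈ 4.49492e-05.
By linearity: E[X] = C(225, 3)·p³ ≈ 1873200 · 4.49492e-05 ≈ 84.199.
Here α = 1, so p = 8/n is exactly at the triangle threshold p ~ 1/n. Asymptotically E[X] → c³/6 = 8³/6 = 256/3 ≈ 85.333, a bounded constant. In this regime the triangle count is asymptotically Poisson(c³/6).

E[X] ≈ 84.199; in regime p = Θ(1/n^{1}) E[X] stays bounded (at the triangle threshold p ~ 1/n).


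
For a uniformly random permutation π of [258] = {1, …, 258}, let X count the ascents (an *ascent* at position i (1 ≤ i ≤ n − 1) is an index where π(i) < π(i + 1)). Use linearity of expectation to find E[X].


Write X = Σ X_I over i = 1, …, 257, with X_I the indicator of one ascent.
There are 257 indicators.
For each fixed i, the pair (π(i), π(i+1)) is a uniformly random ordered pair of distinct values from {1, …, 258}; by symmetry P[π(i) < π(i+1)] = 1/2.
By linearity: E[X] = 257 · (1/2) = (258 − 1) · (1/2) = 257/2 ≈ 128.5000.

E[X] = 257/2 = 128.5000.


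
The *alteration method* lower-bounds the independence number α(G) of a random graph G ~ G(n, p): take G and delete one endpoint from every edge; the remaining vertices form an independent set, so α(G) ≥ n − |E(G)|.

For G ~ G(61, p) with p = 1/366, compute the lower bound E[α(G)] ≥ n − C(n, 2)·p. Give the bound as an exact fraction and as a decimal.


E[|E(G)|] = C(61, 2)·p = 1830 · (1/366) = 5.
E[α(G)] ≥ n − E[|E(G)|] = 61 − 5 = 56.
Numerically: ≈ 56.000000.
(This is only a lower bound; the true E[α(G)] may be larger.)

E[α(G)] ≥ 56 ≈ 56.000000.


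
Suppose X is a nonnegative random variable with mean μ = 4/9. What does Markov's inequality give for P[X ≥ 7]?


μ = E[X] = 4/9, a = 7.
Markov: P[X ≥ 7] ≤ μ/a = (4/9)/7 = 4/63.
Numerically: ≈ 0.06349.
(Since a = 7 > μ = 0.44444, the bound 4/63 is < 1 and informative.)

P[X ≥ 7] ≤ 4/63 ≈ 0.06349.


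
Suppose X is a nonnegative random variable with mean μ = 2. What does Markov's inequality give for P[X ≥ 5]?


μ = E[X] = 2, a = 5.
Markov: P[X ≥ 5] ≤ μ/a = (2)/5 = 2/5.
Numerically: ≈ 0.40000.
(Since a = 5 > μ = 2.00000, the bound 2/5 is < 1 and informative.)

P[X ≥ 5] ≤ 2/5 ≈ 0.40000.


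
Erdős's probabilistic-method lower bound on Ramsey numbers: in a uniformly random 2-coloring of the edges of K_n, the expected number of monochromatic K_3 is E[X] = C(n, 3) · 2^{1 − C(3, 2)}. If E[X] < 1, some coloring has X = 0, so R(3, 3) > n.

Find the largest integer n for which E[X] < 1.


We need C(n, 3) · 2^{1 − 3} < 1, i.e. C(n, 3) < 2^{3 − 1} = 4.
Check values of n near the boundary:
  n = 3: C(3, 3) = 1; 1 < 4? YES
  n = 4: C(4, 3) = 4; 4 < 4? NO
  n = 5: C(5, 3) = 10; 10 < 4? NO
The largest n with C(n, 3) < 4 is n = 3 (where E[X] = 1/4 ≈ 0.2500). Hence R(3, 3) > 3, i.e. R(3, 3) ≥ 4.

Largest n = 3; hence R(3, 3) > 3.


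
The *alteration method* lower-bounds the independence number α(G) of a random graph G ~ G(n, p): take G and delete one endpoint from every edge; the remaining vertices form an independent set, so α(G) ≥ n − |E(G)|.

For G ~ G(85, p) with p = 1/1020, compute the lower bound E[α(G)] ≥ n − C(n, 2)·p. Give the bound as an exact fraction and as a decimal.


E[|E(G)|] = C(85, 2)·p = 3570 · (1/1020) = 7/2.
E[α(G)] ≥ n − E[|E(G)|] = 85 − 7/2 = 163/2.
Numerically: ≈ 81.5000.
(This is only a lower bound; the true E[α(G)] may be larger.)

E[α(G)] ≥ 163/2 ≈ 81.5000.


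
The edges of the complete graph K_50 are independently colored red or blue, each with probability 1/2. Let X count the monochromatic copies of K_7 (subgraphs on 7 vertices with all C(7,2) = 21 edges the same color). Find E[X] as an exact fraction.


Let X = Σ_S X_S over the C(50, 7) = 99884400 subsets S of size 7, where X_S = 1 if the K_7 on S is monochromatic.
For a fixed S, the K_7 on S has C(7, 2) = 21 edges. P[all 21 edges red] = (1/2)^21, and likewise for blue, so P[monochromatic] = 2·(1/2)^21 = 2^{1 − 21} = 1/1048576.
By linearity: E[X] = C(50, 7) · 2^{1 − 21} = 99884400 · 1/1048576 = 6242775/65536.
Numerically: E[X] ≈ 95.25719.

E[X] = C(50,7)·2^(1−C(7,2)) = 6242775/65536 ≈ 95.25719.


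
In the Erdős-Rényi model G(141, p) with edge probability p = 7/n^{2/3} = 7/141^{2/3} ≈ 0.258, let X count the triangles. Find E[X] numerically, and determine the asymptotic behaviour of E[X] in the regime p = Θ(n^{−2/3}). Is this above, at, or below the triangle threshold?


Number of potential triangles: C(141, 3) = 457310.
Each occurs with probability p³ ≈ (0.258)³ ≈ 1.72527e-02.
By linearity: E[X] = C(141, 3)·p³ ≈ 457310 · 1.72527e-02 ≈ 7889.811.
Since α = 2/3 < 1, p = c/n^{2/3} ≫ 1/n is above the triangle threshold p ~ 1/n. Asymptotically E[X] ~ (c³/6)·n^{3(1−α)} = (7³/6)·n^{1} → ∞; triangles are abundant w.h.p.

E[X] ≈ 7889.811; in regime p = Θ(1/n^{2/3}) E[X] diverges (above the triangle threshold p ~ 1/n).


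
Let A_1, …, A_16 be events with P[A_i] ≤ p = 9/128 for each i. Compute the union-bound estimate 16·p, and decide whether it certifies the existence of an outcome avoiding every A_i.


Union bound: P[∪_{i=1}^{16} A_i] ≤ Σ_i P[A_i] ≤ 16·p = 16·(9/128) = 9/8.
Numerically: 9/8 ≈ 1.125.
Is 9/8 < 1? NO.
Since the bound 9/8 is ≥ 1, the union bound is uninformative here; it does NOT by itself certify existence.

16·p = 9/8 ≈ 1.125; existence NOT certified by the union bound.


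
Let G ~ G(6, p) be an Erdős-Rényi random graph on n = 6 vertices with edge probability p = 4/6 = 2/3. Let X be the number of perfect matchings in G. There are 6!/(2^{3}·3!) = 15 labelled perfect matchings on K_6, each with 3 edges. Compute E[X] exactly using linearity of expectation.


K_6 has 6!/(2^{3}·3!) = 15 labelled perfect matchings.
For each such perfect matching H, let X_H = 1 if all 3 edges of H are present in G. Then P[X_H = 1] = p^{3} = (2/3)^{3} = 8/27.
By linearity: E[X] = Σ_H E[X_H] = 15 · p^{3} = 15 · 8/27 = 40/9.
Numerically: E[X] ≈ 4.44.

E[X] = 15 · (2/3)^{3} = 40/9 ≈ 4.44.


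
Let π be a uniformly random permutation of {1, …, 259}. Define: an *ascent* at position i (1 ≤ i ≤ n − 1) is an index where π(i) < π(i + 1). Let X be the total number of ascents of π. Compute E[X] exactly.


Write X = Σ X_I over i = 1, …, 258, with X_I the indicator of one ascent.
There are 258 indicators.
For each fixed i, the pair (π(i), π(i+1)) is a uniformly random ordered pair of distinct values from {1, …, 259}; by symmetry P[π(i) < π(i+1)] = 1/2.
By linearity: E[X] = 258 · (1/2) = (259 − 1) · (1/2) = 129 ≈ 129.00000.

E[X] = 129 = 129.00000.


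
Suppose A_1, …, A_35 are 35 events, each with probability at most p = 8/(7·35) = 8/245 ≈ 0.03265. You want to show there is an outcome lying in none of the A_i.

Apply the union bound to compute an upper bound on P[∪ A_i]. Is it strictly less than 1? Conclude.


Union bound: P[∪_{i=1}^{35} A_i] ≤ Σ_i P[A_i] ≤ 35·p = 35·(8/245) = 8/7.
Numerically: 8/7 ≈ 1.14286.
Is 8/7 < 1? NO.
Since the bound 8/7 is ≥ 1, the union bound is uninformative here; it does NOT by itself certify existence.

35·p = 8/7 ≈ 1.14286; existence NOT certified by the union bound.


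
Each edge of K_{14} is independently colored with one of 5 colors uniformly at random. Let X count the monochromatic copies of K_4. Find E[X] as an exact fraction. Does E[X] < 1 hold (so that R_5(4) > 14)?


E[X] = C(14, 4) · 5^{1 − 6} = 1001 · 5^{−5} = 1001/3125.
As a reduced fraction: E[X] = 1001/3125 ≈ 0.320.
Is E[X] < 1? YES.
Since E[X] < 1, there exists a 5-coloring of K_{14} with no monochromatic K_4; hence R_5(4) > 14.

E[X] = 1001/3125 ≈ 0.320; E[X] < 1, so R_5(4) > 14.


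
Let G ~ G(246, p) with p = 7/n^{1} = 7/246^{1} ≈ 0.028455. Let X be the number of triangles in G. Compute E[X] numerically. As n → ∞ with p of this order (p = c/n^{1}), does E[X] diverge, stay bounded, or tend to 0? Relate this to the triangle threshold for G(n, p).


Number of potential triangles: C(246, 3) = 2450980.
Each occurs with probability p³ ≈ (0.028455)³ ≈ 2.3040335e-05.
By linearity: E[X] = C(246, 3)·p³ ≈ 2450980 · 2.3040335e-05 ≈ 56.47140.
Here α = 1, so p = 7/n is exactly at the triangle threshold p ~ 1/n. Asymptotically E[X] → c³/6 = 7³/6 = 343/6 ≈ 57.16667, a bounded constant. In this regime the triangle count is asymptotically Poisson(c³/6).

E[X] ≈ 56.47140; in regime p = Θ(1/n^{1}) E[X] stays bounded (at the triangle threshold p ~ 1/n).


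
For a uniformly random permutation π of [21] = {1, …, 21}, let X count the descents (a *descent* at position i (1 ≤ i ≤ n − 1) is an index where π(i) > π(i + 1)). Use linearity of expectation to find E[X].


Write X = Σ X_I over i = 1, …, 20, with X_I the indicator of one descent.
There are 20 indicators.
For each fixed i, the pair (π(i), π(i+1)) is a uniformly random ordered pair of distinct values from {1, …, 21}; by symmetry P[π(i) > π(i+1)] = 1/2.
By linearity: E[X] = 20 · (1/2) = (21 − 1) · (1/2) = 10 ≈ 10.000.

E[X] = 10 = 10.000.


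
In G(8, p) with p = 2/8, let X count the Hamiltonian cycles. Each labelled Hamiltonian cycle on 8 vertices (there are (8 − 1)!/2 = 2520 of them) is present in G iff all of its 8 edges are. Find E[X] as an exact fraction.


K_8 has (8 − 1)!/2 = 2520 labelled Hamiltonian cycles.
For each such Hamiltonian cycle H, let X_H = 1 if all 8 edges of H are present in G. Then P[X_H = 1] = p^{8} = (1/4)^{8} = 1/65536.
Summing the indicators: E[X] = Σ_H E[X_H] = 2520 · p^{8} = 2520 · 1/65536 = 315/8192.
Numerically: E[X] ≈ 0.038452.

E[X] = 2520 · (1/4)^{8} = 315/8192 ≈ 0.038452.


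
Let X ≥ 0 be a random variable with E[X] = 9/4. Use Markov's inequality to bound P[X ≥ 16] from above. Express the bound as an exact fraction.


μ = E[X] = 9/4, a = 16.
Markov: P[X ≥ 16] ≤ μ/a = (9/4)/16 = 9/64.
Numerically: ≈ 0.1406.
(Since a = 16 > μ = 2.2500, the bound 9/64 is < 1 and informative.)

P[X ≥ 16] ≤ 9/64 ≈ 0.1406.


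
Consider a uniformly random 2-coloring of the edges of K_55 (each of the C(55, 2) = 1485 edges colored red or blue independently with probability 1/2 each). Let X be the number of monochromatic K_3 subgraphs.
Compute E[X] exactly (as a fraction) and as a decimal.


Let X = Σ_S X_S over the C(55, 3) = 26235 subsets S of size 3, where X_S = 1 if the K_3 on S is monochromatic.
For a fixed S, the K_3 on S has C(3, 2) = 3 edges. P[all 3 edges red] = (1/2)^3, and likewise for blue, so P[monochromatic] = 2·(1/2)^3 = 2^{1 − 3} = 1/4.
Summing: E[X] = C(55, 3) · 2^{1 − 3} = 26235 · 1/4 = 26235/4.
Numerically: E[X] ≈ 6558.750.

E[X] = C(55,3)·2^(1−C(3,2)) = 26235/4 ≈ 6558.750.


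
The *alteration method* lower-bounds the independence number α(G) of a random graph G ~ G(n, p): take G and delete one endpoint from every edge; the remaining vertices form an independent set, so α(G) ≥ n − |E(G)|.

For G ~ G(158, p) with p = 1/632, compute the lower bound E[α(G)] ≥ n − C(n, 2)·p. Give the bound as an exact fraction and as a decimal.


E[|E(G)|] = C(158, 2)·p = 12403 · (1/632) = 157/8.
E[α(G)] ≥ n − E[|E(G)|] = 158 − 157/8 = 1107/8.
Numerically: ≈ 138.37500.
(This is only a lower bound; the true E[α(G)] may be larger.)

E[α(G)] ≥ 1107/8 ≈ 138.37500.


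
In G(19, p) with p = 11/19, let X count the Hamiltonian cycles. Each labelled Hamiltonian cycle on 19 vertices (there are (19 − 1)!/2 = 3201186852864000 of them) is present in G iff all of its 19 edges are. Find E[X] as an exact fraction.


K_19 has (19 − 1)!/2 = 3201186852864000 labelled Hamiltonian cycles.
For each such Hamiltonian cycle H, let X_H = 1 if all 19 edges of H are present in G. Then P[X_H = 1] = p^{19} = (11/19)^{19} = 61159090448414546291/1978419655660313589123979.
By linearity: E[X] = Σ_H E[X_H] = 3201186852864000 · p^{19} = 3201186852864000 · 61159090448414546291/1978419655660313589123979 = 195781676276584883979724733927424000/1978419655660313589123979.
Numerically: E[X] ≈ 9.89586e+10.

E[X] = 3201186852864000 · (11/19)^{19} = 195781676276584883979724733927424000/1978419655660313589123979 ≈ 9.89586e+10.


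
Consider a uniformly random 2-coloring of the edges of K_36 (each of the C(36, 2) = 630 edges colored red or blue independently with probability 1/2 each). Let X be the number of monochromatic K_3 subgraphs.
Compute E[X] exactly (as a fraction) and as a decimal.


Let X = Σ_S X_S over the C(36, 3) = 7140 subsets S of size 3, where X_S = 1 if the K_3 on S is monochromatic.
For a fixed S, the K_3 on S has C(3, 2) = 3 edges. P[all 3 edges red] = (1/2)^3, and likewise for blue, so P[monochromatic] = 2·(1/2)^3 = 2^{1 − 3} = 1/4.
Summing: E[X] = C(36, 3) · 2^{1 − 3} = 7140 · 1/4 = 1785.
Numerically: E[X] ≈ 1785.00000.

E[X] = C(36,3)·2^(1−C(3,2)) = 1785 ≈ 1785.00000.


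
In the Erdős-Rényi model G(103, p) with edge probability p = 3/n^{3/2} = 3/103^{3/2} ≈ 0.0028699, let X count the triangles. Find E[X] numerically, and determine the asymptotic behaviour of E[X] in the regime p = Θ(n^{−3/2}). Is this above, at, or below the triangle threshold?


Number of potential triangles: C(103, 3) = 176851.
Each occurs with probability p³ ≈ (0.0028699)³ ≈ 2.3637212e-08.
By linearity: E[X] = C(103, 3)·p³ ≈ 176851 · 2.3637212e-08 ≈ 0.00418.
Since α = 3/2 > 1, p = c/n^{3/2} = o(1/n) is below the triangle threshold p ~ 1/n. Asymptotically E[X] ~ (c³/6)·n^{3(1−α)} = (3³/6)·n^{-1.5} → 0, so by Markov's inequality G has no triangles w.h.p.

E[X] ≈ 0.00418; in regime p = Θ(1/n^{3/2}) E[X] tends to 0 (below the triangle threshold p ~ 1/n).


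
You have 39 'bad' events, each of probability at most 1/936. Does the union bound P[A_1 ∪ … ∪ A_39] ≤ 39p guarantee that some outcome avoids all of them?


Union bound: P[∪_{i=1}^{39} A_i] ≤ Σ_i P[A_i] ≤ 39·p = 39·(1/936) = 1/24.
Numerically: 1/24 ≈ 0.04167.
Is 1/24 < 1? YES.
Since P[∪ A_i] ≤ 1/24 < 1, the complement has P[∩ A_i^c] ≥ 1 − 1/24 = 23/24 > 0, so some outcome avoids every A_i.

39·p = 1/24 ≈ 0.04167; existence CERTIFIED by the union bound.


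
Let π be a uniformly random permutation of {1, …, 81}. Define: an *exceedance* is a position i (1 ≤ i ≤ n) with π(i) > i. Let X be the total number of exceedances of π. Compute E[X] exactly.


Write X = Σ_{i=1}^{81} X_i, where X_i = 1_{π(i) > i}.
For each fixed i, π(i) is uniform over {1, …, 81} (marginal of a uniform permutation), so P[π(i) > i] = (n − i)/n. Summing: Σ_{i=1}^{81} (n − i)/n = (0 + 1 + … + 80)/81 = 81(81 − 1)/(2·81) = (81 − 1)/2.
Hence E[X] = Σ_{i=1}^{81} (81 − i)/81 = 40 ≈ 40.000000.

E[X] = 40 = 40.000000.


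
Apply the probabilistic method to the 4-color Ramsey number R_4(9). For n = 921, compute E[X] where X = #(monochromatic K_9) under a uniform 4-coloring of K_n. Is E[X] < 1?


E[X] = C(921, 9) · 4^{1 − 36} = 1263413444025789313455 · 4^{−35} = 1263413444025789313455/1180591620717411303424.
As a reduced fraction: E[X] = 1263413444025789313455/1180591620717411303424 ≈ 1.070153.
Is E[X] < 1? NO.
Since E[X] ≥ 1, the first-moment bound is inconclusive at n = 921; it does NOT by itself certify R_4(9) > 921.

E[X] = 1263413444025789313455/1180591620717411303424 ≈ 1.070153; E[X] ≥ 1; first-moment method inconclusive here.


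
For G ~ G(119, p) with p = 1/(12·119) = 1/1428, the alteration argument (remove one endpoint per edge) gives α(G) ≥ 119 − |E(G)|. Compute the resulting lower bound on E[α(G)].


E[|E(G)|] = C(119, 2)·p = 7021 · (1/1428) = 59/12.
E[α(G)] ≥ n − E[|E(G)|] = 119 − 59/12 = 1369/12.
Numerically: ≈ 114.083.
(This is only a lower bound; the true E[α(G)] may be larger.)

E[α(G)] ≥ 1369/12 ≈ 114.083.


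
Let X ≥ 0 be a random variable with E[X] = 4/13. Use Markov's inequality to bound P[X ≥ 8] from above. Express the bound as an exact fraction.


μ = E[X] = 4/13, a = 8.
Markov: P[X ≥ 8] ≤ μ/a = (4/13)/8 = 1/26.
Numerically: ≈ 0.038462.
(Since a = 8 > μ = 0.307692, the bound 1/26 is < 1 and informative.)

P[X ≥ 8] ≤ 1/26 ≈ 0.038462.


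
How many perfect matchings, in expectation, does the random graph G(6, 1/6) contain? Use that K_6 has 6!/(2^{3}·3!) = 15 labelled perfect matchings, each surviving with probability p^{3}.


K_6 has 6!/(2^{3}·3!) = 15 labelled perfect matchings.
For each such perfect matching H, let X_H = 1 if all 3 edges of H are present in G. Then P[X_H = 1] = p^{3} = (1/6)^{3} = 1/216.
By linearity: E[X] = Σ_H E[X_H] = 15 · p^{3} = 15 · 1/216 = 5/72.
Numerically: E[X] ≈ 0.0694.

E[X] = 15 · (1/6)^{3} = 5/72 ≈ 0.0694.


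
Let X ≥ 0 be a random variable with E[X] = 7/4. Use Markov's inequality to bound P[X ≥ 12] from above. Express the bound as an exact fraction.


μ = E[X] = 7/4, a = 12.
Markov: P[X ≥ 12] ≤ μ/a = (7/4)/12 = 7/48.
Numerically: ≈ 0.146.
(Since a = 12 > μ = 1.750, the bound 7/48 is < 1 and informative.)

P[X ≥ 12] ≤ 7/48 ≈ 0.146.


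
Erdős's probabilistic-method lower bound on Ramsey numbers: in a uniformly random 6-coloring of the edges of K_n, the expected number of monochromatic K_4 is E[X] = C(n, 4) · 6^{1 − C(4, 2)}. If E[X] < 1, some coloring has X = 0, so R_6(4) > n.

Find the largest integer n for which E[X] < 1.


We need C(n, 4) · 6^{1 − 6} < 1, i.e. C(n, 4) < 6^{6 − 1} = 7776.
Check values of n near the boundary:
  n = 16: C(16, 4) = 1820; 1820 < 7776? YES
  n = 17: C(17, 4) = 2380; 2380 < 7776? YES
  n = 18: C(18, 4) = 3060; 3060 < 7776? YES
  n = 19: C(19, 4) = 3876; 3876 < 7776? YES
  n = 20: C(20, 4) = 4845; 4845 < 7776? YES
  n = 21: C(21, 4) = 5985; 5985 < 7776? YES
  n = 22: C(22, 4) = 7315; 7315 < 7776? YES
  n = 23: C(23, 4) = 8855; 8855 < 7776? NO
  n = 24: C(24, 4) = 10626; 10626 < 7776? NO
  n = 25: C(25, 4) = 12650; 12650 < 7776? NO
The largest n with C(n, 4) < 7776 is n = 22 (where E[X] = 7315/7776 ≈ 0.9407). Hence R_6(4) > 22, i.e. R_6(4) ≥ 23.

Largest n = 22; hence R_6(4) > 22.


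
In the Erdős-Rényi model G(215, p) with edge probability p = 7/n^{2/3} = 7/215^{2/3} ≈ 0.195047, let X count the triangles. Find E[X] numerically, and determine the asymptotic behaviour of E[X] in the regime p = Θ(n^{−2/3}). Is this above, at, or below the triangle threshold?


Number of potential triangles: C(215, 3) = 1633355.
Each occurs with probability p³ ≈ (0.195047)³ ≈ 7.42022715e-03.
By linearity: E[X] = C(215, 3)·p³ ≈ 1633355 · 7.42022715e-03 ≈ 12119.865116.
Since α = 2/3 < 1, p = c/n^{2/3} ≫ 1/n is above the triangle threshold p ~ 1/n. Asymptotically E[X] ~ (c³/6)·n^{3(1−α)} = (7³/6)·n^{1} → ∞; triangles are abundant w.h.p.

E[X] ≈ 12119.865116; in regime p = Θ(1/n^{2/3}) E[X] diverges (above the triangle threshold p ~ 1/n).


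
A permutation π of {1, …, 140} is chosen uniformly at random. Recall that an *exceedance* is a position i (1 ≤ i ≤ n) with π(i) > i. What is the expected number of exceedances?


Write X = Σ_{i=1}^{140} X_i, where X_i = 1_{π(i) > i}.
For each fixed i, π(i) is uniform over {1, …, 140} (marginal of a uniform permutation), so P[π(i) > i] = (n − i)/n. Summing: Σ_{i=1}^{140} (n − i)/n = (0 + 1 + … + 139)/140 = 140(140 − 1)/(2·140) = (140 − 1)/2.
Hence E[X] = Σ_{i=1}^{140} (140 − i)/140 = 139/2 ≈ 69.5000.

E[X] = 139/2 = 69.5000.


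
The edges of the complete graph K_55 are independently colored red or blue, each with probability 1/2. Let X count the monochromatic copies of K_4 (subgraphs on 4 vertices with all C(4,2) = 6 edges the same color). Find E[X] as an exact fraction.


Let X = Σ_S X_S over the C(55, 4) = 341055 subsets S of size 4, where X_S = 1 if the K_4 on S is monochromatic.
For a fixed S, the K_4 on S has C(4, 2) = 6 edges. P[all 6 edges red] = (1/2)^6, and likewise for blue, so P[monochromatic] = 2·(1/2)^6 = 2^{1 − 6} = 1/32.
By linearity of expectation: E[X] = C(55, 4) · 2^{1 − 6} = 341055 · 1/32 = 341055/32.
Numerically: E[X] ≈ 10657.9688.

E[X] = C(55,4)·2^(1−C(4,2)) = 341055/32 ≈ 10657.9688.


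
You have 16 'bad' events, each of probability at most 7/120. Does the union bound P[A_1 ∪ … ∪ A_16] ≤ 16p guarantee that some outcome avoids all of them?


Union bound: P[∪_{i=1}^{16} A_i] ≤ Σ_i P[A_i] ≤ 16·p = 16·(7/120) = 14/15.
Numerically: 14/15 ≈ 0.93333.
Is 14/15 < 1? YES.
Since P[∪ A_i] ≤ 14/15 < 1, the complement has P[∩ A_i^c] ≥ 1 − 14/15 = 1/15 > 0, so some outcome avoids every A_i.

16·p = 14/15 ≈ 0.93333; existence CERTIFIED by the union bound.


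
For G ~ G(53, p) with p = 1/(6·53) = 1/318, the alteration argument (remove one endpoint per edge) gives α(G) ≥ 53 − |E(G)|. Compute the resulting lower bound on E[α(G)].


E[|E(G)|] = C(53, 2)·p = 1378 · (1/318) = 13/3.
E[α(G)] ≥ n − E[|E(G)|] = 53 − 13/3 = 146/3.
Numerically: ≈ 48.6667.
(This is only a lower bound; the true E[α(G)] may be larger.)

E[α(G)] ≥ 146/3 ≈ 48.6667.


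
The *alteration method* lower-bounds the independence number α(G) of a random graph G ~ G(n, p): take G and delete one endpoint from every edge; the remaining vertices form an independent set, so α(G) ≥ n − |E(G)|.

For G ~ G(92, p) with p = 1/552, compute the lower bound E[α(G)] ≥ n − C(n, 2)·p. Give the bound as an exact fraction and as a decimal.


E[|E(G)|] = C(92, 2)·p = 4186 · (1/552) = 91/12.
E[α(G)] ≥ n − E[|E(G)|] = 92 − 91/12 = 1013/12.
Numerically: ≈ 84.417.
(This is only a lower bound; the true E[α(G)] may be larger.)

E[α(G)] ≥ 1013/12 ≈ 84.417.


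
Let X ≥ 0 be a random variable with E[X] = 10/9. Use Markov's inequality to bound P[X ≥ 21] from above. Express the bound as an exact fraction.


μ = E[X] = 10/9, a = 21.
Markov: P[X ≥ 21] ≤ μ/a = (10/9)/21 = 10/189.
Numerically: ≈ 0.053.
(Since a = 21 > μ = 1.111, the bound 10/189 is < 1 and informative.)

P[X ≥ 21] ≤ 10/189 ≈ 0.053.


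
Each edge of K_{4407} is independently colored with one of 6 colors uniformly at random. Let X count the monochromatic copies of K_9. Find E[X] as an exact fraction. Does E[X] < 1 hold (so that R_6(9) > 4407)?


E[X] = C(4407, 9) · 6^{1 − 36} = 1713856532599459170657070050 · 6^{−35} = 1713856532599459170657070050/1719070799748422591028658176.
As a reduced fraction: E[X] = 285642755433243195109511675/286511799958070431838109696 ≈ 0.996967.
Is E[X] < 1? YES.
Since E[X] < 1, there exists a 6-coloring of K_{4407} with no monochromatic K_9; hence R_6(9) > 4407.

E[X] = 285642755433243195109511675/286511799958070431838109696 ≈ 0.996967; E[X] < 1, so R_6(9) > 4407.
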